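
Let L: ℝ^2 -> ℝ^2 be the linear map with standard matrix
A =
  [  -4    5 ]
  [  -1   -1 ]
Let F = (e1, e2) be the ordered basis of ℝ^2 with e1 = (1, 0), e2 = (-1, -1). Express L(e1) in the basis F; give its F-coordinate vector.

(-3, 1)

Column 1 of [L]_F is the F-coordinate vector of L(e1).
In standard coordinates L(e1) = A e1 = (-4, -1).
Converting to F: (-4, -1) = -3e1 + e2, so the coordinate vector is (-3, 1).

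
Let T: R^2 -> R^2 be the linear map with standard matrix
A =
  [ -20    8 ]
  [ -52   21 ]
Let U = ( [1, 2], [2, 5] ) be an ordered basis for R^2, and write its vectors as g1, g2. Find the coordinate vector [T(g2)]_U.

[-2, 1]

Compute T(g2) = A g2 = [0, 1] in standard coordinates.
Then write this in U-coordinates: solve for y in y_1 g1 + y_2 g2 = [0, 1].
This gives y = [-2, 1], which is column 2 of [T]_U.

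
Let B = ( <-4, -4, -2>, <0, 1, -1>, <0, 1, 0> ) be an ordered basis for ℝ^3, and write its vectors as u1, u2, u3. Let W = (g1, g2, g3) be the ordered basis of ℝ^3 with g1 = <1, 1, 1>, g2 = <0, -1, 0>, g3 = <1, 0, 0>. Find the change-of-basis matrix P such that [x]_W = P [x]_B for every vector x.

[[-2, -1, 0], [2, -2, -1], [-2, 1, 0]]

Column j of P is [uj]_W, since P maps B-coordinates to W-coordinates.
Expressing u1 in W: u1 = -2g1 + 2g2 - 2g3, so column 1 of P is <-2, 2, -2>.
Doing the same for each uj gives P = [[-2, -1, 0], [2, -2, -1], [-2, 1, 0]].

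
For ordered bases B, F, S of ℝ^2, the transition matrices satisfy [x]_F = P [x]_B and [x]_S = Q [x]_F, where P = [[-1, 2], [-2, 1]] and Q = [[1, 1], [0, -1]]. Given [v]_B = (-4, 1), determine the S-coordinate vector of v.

Apply P to get F-coordinates (6, 9), then Q to get S-coordinates.
The result is [v]_S = (15, -9).

(15, -9)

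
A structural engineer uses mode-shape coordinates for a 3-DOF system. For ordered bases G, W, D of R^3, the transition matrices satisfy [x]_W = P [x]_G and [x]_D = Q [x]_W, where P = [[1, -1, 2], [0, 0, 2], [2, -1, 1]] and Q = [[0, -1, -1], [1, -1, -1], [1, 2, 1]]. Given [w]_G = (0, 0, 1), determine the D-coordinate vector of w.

(-3, -1, 7)

First [w]_W = P [w]_G = (2, 2, 1).
Then [w]_D = Q [w]_W = (-3, -1, 7).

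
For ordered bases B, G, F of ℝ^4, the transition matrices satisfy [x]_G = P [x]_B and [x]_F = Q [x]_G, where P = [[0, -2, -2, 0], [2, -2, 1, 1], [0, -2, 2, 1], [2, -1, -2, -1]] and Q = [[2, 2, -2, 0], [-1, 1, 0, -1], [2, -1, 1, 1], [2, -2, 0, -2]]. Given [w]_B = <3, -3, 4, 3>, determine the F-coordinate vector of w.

<0, 23, -8, -38>

Composing the changes, [w]_F = Q P [w]_B.
Q P = [[4, -4, -6, 0], [0, 1, 5, 2], [0, -5, -5, -1], [-8, 2, -2, 0]]; applying this to <3, -3, 4, 3> gives <0, 23, -8, -38>.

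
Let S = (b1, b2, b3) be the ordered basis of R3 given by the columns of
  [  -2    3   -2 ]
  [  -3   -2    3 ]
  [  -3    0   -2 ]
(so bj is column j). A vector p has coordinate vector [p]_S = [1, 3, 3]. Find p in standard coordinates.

p = M [p]_S, where M has columns b1, ..., b3.
Carrying out the matrix-vector product, p = [1, 0, -9].

[1, 0, -9]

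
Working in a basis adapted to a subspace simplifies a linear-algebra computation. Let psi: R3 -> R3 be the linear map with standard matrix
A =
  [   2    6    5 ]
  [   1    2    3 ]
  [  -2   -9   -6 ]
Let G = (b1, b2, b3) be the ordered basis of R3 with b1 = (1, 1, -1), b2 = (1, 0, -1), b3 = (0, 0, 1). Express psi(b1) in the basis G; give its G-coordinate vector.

Compute psi(b1) = A b1 = (3, 0, -5) in standard coordinates.
Then write this in G-coordinates: solve for y in y_1 b1 + ... + y_3 b3 = (3, 0, -5).
This gives y = (0, 3, -2), which is column 1 of [psi]_G.

(0, 3, -2)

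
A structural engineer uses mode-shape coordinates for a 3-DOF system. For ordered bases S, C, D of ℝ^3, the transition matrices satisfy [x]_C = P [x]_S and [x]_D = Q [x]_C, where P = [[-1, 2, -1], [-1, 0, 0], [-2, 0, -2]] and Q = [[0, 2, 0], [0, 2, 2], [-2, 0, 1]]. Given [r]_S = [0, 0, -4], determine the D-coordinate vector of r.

Composing the changes, [r]_D = Q P [r]_S.
Q P = [[-2, 0, 0], [-6, 0, -4], [0, -4, 0]]; applying this to [0, 0, -4] gives [0, 16, 0].

[0, 16, 0]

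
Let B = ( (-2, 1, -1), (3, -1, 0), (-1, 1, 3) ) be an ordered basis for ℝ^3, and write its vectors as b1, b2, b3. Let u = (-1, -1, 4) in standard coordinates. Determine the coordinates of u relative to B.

[u]_B is the unique c with M c = u, where M has columns b1, ..., b3.
Gaussian elimination on [M | u] yields c = (-4, -3, 0).
Check: -4b1 - 3b2 + 0·b3 = (-1, -1, 4).

(-4, -3, 0)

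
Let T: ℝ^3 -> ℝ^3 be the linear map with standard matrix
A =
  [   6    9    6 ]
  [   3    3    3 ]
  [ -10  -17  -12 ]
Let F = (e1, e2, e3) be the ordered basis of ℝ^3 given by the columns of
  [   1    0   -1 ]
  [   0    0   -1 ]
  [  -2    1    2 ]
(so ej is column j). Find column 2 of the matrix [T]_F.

[3, 0, -3]

Column 2 of [T]_F is the F-coordinate vector of T(e2).
In standard coordinates T(e2) = A e2 = [6, 3, -12].
Converting to F: [6, 3, -12] = 3e1 + 0·e2 - 3e3, so the coordinate vector is [3, 0, -3].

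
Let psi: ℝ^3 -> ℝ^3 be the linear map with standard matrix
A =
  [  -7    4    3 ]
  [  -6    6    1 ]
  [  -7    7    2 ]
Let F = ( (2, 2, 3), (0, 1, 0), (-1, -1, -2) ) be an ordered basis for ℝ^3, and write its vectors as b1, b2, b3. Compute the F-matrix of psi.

[[0, 1, -2], [0, 2, 1], [-3, -2, -1]]

The j-th column of [psi]_F is [psi(bj)]_F.
psi(b1) = A b1 = (3, 3, 6) = 0·b1 + 0·b2 - 3b3, so column 1 is (0, 0, -3).
Repeating for b2, b3 and assembling the columns gives [[0, 1, -2], [0, 2, 1], [-3, -2, -1]].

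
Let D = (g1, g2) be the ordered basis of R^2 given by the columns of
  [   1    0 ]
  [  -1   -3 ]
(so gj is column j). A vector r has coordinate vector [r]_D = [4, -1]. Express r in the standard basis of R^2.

The coordinates say r = 4g1 - g2; adding the scaled basis vectors gives [4, -1].

[4, -1]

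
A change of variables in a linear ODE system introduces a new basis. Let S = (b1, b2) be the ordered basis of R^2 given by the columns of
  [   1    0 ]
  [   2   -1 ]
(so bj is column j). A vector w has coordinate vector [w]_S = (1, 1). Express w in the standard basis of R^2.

By definition w = b1 + b2.
Summing componentwise gives (1, 1).

(1, 1)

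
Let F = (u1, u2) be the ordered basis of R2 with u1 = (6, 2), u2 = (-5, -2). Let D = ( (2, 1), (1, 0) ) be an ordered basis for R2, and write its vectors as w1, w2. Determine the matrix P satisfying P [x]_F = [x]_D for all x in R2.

Let M have columns uj and N have columns wj. Then for every x, N [x]_D = x = M [x]_F, so P = N^(-1) M.
Since det N = -1, N^(-1) has integer entries; multiplying gives P = [[2, -2], [2, -1]].

[[2, -2], [2, -1]]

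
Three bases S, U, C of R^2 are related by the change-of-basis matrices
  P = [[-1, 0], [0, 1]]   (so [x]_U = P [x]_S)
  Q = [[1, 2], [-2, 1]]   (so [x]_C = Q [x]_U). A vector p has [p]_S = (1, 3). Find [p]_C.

(5, 5)

First [p]_U = P [p]_S = (-1, 3).
Then [p]_C = Q [p]_U = (5, 5).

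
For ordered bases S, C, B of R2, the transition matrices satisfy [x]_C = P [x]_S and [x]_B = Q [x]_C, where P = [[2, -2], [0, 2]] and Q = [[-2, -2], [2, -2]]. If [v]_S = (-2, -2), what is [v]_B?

Composing the changes, [v]_B = Q P [v]_S.
Q P = [[-4, 0], [4, -8]]; applying this to (-2, -2) gives (8, 8).

(8, 8)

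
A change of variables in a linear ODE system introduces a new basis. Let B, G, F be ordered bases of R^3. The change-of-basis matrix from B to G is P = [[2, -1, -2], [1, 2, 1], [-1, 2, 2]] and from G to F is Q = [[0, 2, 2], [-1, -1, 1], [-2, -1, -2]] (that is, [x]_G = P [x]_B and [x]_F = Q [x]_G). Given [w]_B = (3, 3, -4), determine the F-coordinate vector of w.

(0, -21, -17)

Apply P to get G-coordinates (11, 5, -5), then Q to get F-coordinates.
The result is [w]_F = (0, -21, -17).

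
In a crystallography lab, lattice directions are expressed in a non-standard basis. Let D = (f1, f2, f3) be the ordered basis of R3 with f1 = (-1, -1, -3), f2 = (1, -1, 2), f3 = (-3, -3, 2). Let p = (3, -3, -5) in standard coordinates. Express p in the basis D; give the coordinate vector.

[p]_D is the unique c with M c = p, where M has columns f1, ..., f3.
Row-reducing the augmented matrix [M | p] gives c = (3, 3, -1).
Check: 3f1 + 3f2 - f3 = (3, -3, -5).

(3, 3, -1)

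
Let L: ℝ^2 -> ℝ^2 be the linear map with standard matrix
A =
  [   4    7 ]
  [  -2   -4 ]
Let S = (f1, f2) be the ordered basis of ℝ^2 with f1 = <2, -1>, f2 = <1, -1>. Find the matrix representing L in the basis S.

The j-th column of [L]_S is [L(fj)]_S.
L(f1) = A f1 = <1, 0> = f1 - f2, so column 1 is <1, -1>.
Repeating for f2 and assembling the columns gives [[1, -1], [-1, -1]].

[[1, -1], [-1, -1]]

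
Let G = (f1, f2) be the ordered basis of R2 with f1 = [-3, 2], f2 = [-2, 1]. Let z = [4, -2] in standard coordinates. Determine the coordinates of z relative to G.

[0, -2]

We seek scalars with c_1 f1 + c_2 f2 = z; equivalently solve M c = z where the columns of M are f1, f2.
System: -3c_1 - 2c_2 = 4, 2c_1 + c_2 = -2; solving gives c_1 = 0, c_2 = -2.
Check: 0·f1 - 2f2 = [4, -2].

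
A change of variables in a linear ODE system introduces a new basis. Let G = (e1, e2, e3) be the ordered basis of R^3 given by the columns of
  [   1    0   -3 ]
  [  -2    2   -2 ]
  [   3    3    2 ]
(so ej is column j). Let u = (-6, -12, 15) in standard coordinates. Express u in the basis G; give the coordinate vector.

[u]_G is the unique c with M c = u, where M has columns e1, ..., e3.
Gaussian elimination on [M | u] yields c = (3, 0, 3).
Check: 3e1 + 0·e2 + 3e3 = (-6, -12, 15).

(3, 0, 3)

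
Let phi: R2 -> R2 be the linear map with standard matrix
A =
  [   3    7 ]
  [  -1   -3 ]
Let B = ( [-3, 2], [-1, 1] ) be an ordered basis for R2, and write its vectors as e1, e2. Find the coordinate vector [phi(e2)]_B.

Compute phi(e2) = A e2 = [4, -2] in standard coordinates.
Then write this in B-coordinates: solve for y in y_1 e1 + y_2 e2 = [4, -2].
This gives y = [-2, 2], which is column 2 of [phi]_B.

[-2, 2]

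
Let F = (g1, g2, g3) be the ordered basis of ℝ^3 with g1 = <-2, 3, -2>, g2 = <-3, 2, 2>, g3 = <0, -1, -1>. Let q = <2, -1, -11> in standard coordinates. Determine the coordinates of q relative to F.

Write q = c_1 g1 + ... + c_3 g3 and solve for the c_i.
Solving this 3x3 system gives c = (2, -2, 3).
Check: 2g1 - 2g2 + 3g3 = <2, -1, -11>.

<2, -2, 3>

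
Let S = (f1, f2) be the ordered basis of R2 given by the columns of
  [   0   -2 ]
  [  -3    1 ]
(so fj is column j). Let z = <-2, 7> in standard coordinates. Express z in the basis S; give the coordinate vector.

<-2, 1>

Write z = c_1 f1 + c_2 f2 and solve for the c_i.
System: 0c_1 - 2c_2 = -2, -3c_1 + c_2 = 7; solving gives c_1 = -2, c_2 = 1.
Check: -2f1 + f2 = <-2, 7>.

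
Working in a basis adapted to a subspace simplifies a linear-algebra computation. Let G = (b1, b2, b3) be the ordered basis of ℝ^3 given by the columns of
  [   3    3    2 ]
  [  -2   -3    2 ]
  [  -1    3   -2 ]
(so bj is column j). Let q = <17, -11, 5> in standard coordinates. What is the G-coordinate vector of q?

<2, 3, 1>

Write q = c_1 b1 + ... + c_3 b3 and solve for the c_i.
Row-reducing the augmented matrix [M | q] gives c = (2, 3, 1).
Check: 2b1 + 3b2 + b3 = <17, -11, 5>.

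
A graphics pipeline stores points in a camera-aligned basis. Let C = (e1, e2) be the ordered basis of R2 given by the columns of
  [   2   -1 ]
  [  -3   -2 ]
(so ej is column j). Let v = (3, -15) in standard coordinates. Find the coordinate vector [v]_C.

(3, 3)

Write v = c_1 e1 + c_2 e2 and solve for the c_i.
System: 2c_1 - c_2 = 3, -3c_1 - 2c_2 = -15; solving gives c_1 = 3, c_2 = 3.
Check: 3e1 + 3e2 = (3, -15).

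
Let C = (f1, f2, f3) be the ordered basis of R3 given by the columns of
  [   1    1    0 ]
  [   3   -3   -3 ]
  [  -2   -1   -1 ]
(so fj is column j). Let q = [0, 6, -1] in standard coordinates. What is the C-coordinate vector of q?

[q]_C is the unique c with M c = q, where M has columns f1, ..., f3.
Row-reducing the augmented matrix [M | q] gives c = (1, -1, 0).
Check: f1 - f2 + 0·f3 = [0, 6, -1].

[1, -1, 0]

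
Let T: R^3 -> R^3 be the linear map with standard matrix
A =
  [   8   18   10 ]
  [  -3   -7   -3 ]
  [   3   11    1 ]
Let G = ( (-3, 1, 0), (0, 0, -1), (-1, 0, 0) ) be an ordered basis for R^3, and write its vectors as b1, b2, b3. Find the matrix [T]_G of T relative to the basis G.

Let P have columns b1, ..., b3. Then [T]_G = P^(-1) A P.
Here det P = 1, so P^(-1) is integer; computing A P first and then P^(-1)(A P) gives [[2, 3, 3], [-2, 1, 3], [0, 1, -1]].

[[2, 3, 3], [-2, 1, 3], [0, 1, -1]]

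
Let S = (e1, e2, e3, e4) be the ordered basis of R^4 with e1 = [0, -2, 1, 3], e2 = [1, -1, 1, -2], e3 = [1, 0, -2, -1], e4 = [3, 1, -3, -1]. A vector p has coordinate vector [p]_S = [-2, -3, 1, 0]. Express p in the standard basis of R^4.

p = M [p]_S, where M has columns e1, ..., e4.
Carrying out the matrix-vector product, p = [-2, 7, -7, -1].

[-2, 7, -7, -1]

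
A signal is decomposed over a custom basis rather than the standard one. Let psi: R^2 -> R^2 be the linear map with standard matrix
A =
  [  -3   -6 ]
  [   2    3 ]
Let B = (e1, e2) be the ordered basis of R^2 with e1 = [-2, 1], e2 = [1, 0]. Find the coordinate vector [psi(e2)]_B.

[2, 1]

Column 2 of [psi]_B is the B-coordinate vector of psi(e2).
In standard coordinates psi(e2) = A e2 = [-3, 2].
Converting to B: [-3, 2] = 2e1 + e2, so the coordinate vector is [2, 1].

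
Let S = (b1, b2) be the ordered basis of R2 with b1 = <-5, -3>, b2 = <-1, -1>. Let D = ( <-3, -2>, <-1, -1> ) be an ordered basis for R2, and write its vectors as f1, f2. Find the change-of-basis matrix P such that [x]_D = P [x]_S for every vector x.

Let M have columns bj and N have columns fj. Then for every x, N [x]_D = x = M [x]_S, so P = N^(-1) M.
Since det N = 1, N^(-1) has integer entries; multiplying gives P = [[2, 0], [-1, 1]].

[[2, 0], [-1, 1]]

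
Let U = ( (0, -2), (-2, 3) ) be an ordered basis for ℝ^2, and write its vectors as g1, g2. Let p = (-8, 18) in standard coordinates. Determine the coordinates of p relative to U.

(-3, 4)

We seek scalars with c_1 g1 + c_2 g2 = p; equivalently solve M c = p where the columns of M are g1, g2.
System: 0c_1 - 2c_2 = -8, -2c_1 + 3c_2 = 18; solving gives c_1 = -3, c_2 = 4.
Check: -3g1 + 4g2 = (-8, 18).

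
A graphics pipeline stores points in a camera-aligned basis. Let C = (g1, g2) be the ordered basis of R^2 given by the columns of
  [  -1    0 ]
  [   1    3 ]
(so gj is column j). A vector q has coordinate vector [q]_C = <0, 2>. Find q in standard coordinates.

The coordinates say q = 0·g1 + 2g2; adding the scaled basis vectors gives <0, 6>.

<0, 6>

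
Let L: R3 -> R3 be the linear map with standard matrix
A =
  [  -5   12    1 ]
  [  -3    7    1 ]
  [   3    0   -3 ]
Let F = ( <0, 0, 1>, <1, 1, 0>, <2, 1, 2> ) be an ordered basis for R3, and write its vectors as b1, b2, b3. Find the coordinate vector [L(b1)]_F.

Compute L(b1) = A b1 = <1, 1, -3> in standard coordinates.
Then write this in F-coordinates: solve for y in y_1 b1 + ... + y_3 b3 = <1, 1, -3>.
This gives y = <-3, 1, 0>, which is column 1 of [L]_F.

<-3, 1, 0>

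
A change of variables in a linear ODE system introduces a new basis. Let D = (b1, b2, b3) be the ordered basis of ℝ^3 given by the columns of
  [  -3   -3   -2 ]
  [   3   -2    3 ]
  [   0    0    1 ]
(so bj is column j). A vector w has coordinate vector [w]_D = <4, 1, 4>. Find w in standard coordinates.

<-23, 22, 4>

The coordinates say w = 4b1 + b2 + 4b3; adding the scaled basis vectors gives <-23, 22, 4>.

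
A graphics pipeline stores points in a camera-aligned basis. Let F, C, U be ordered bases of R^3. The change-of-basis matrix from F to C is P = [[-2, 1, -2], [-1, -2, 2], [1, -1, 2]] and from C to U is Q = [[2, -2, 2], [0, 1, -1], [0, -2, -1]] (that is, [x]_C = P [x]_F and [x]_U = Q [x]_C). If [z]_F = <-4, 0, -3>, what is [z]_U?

<12, 8, 14>

First [z]_C = P [z]_F = <14, -2, -10>.
Then [z]_U = Q [z]_C = <12, 8, 14>.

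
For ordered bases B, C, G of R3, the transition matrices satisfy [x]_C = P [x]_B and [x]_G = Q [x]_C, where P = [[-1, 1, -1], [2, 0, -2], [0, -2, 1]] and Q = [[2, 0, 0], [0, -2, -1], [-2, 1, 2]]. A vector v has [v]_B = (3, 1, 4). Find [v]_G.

(-12, 2, 14)

Composing the changes, [v]_G = Q P [v]_B.
Q P = [[-2, 2, -2], [-4, 2, 3], [4, -6, 2]]; applying this to (3, 1, 4) gives (-12, 2, 14).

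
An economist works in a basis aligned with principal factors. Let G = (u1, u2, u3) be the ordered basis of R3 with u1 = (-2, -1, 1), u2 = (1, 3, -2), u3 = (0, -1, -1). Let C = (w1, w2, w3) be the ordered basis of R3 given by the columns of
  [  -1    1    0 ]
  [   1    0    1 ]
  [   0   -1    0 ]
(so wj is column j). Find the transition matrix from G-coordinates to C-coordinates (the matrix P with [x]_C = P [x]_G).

[[1, 1, 1], [-1, 2, 1], [-2, 2, -2]]

Let M have columns uj and N have columns wj. Then for every x, N [x]_C = x = M [x]_G, so P = N^(-1) M.
Since det N = -1, N^(-1) has integer entries; multiplying gives P = [[1, 1, 1], [-1, 2, 1], [-2, 2, -2]].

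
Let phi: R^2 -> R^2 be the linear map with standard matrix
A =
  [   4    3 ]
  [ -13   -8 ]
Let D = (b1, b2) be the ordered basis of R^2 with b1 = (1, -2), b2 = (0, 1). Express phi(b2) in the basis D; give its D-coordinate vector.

(3, -2)

Compute phi(b2) = A b2 = (3, -8) in standard coordinates.
Then write this in D-coordinates: solve for y in y_1 b1 + y_2 b2 = (3, -8).
This gives y = (3, -2), which is column 2 of [phi]_D.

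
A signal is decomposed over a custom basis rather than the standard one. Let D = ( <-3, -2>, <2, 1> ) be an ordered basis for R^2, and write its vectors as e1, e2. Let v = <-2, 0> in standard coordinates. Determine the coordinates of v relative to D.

We seek scalars with c_1 e1 + c_2 e2 = v; equivalently solve M c = v where the columns of M are e1, e2.
System: -3c_1 + 2c_2 = -2, -2c_1 + c_2 = 0; solving gives c_1 = -2, c_2 = -4.
Check: -2e1 - 4e2 = <-2, 0>.

<-2, -4>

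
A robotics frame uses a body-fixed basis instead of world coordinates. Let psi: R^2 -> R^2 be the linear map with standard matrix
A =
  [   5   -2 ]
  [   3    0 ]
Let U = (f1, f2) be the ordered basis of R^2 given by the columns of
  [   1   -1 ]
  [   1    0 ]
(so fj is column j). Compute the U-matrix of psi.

[[3, -3], [0, 2]]

The j-th column of [psi]_U is [psi(fj)]_U.
psi(f1) = A f1 = [3, 3] = 3f1 + 0·f2, so column 1 is [3, 0].
Repeating for f2 and assembling the columns gives [[3, -3], [0, 2]].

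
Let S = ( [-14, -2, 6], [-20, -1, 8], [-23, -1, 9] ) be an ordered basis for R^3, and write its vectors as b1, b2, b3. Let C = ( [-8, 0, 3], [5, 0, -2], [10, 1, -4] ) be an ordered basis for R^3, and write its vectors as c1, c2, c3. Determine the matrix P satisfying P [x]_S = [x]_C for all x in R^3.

Let M have columns bj and N have columns cj. Then for every x, N [x]_C = x = M [x]_S, so P = N^(-1) M.
Since det N = -1, N^(-1) has integer entries; multiplying gives P = [[-2, 0, 1], [-2, -2, -1], [-2, -1, -1]].

[[-2, 0, 1], [-2, -2, -1], [-2, -1, -1]]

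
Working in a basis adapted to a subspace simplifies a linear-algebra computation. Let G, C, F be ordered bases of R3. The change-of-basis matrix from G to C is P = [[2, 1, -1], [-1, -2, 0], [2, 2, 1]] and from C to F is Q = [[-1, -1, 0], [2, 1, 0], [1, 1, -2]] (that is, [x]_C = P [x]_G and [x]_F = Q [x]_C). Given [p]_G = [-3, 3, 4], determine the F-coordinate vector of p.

Apply P to get C-coordinates [-7, -3, 4], then Q to get F-coordinates.
The result is [p]_F = [10, -17, -18].

[10, -17, -18]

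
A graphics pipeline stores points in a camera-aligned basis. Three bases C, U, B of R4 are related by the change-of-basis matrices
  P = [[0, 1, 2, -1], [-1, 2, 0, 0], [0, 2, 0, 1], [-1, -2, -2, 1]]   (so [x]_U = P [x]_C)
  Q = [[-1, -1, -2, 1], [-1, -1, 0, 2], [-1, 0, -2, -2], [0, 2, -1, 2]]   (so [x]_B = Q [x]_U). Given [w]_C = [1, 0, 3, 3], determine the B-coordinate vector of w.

First [w]_U = P [w]_C = [3, -1, 3, -4].
Then [w]_B = Q [w]_U = [-12, -10, -1, -13].

[-12, -10, -1, -13]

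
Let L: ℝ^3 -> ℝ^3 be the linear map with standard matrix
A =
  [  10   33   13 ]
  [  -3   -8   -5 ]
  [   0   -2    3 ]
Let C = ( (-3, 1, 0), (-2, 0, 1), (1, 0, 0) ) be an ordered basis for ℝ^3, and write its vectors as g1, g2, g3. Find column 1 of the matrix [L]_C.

Compute L(g1) = A g1 = (3, 1, -2) in standard coordinates.
Then write this in C-coordinates: solve for y in y_1 g1 + ... + y_3 g3 = (3, 1, -2).
This gives y = (1, -2, 2), which is column 1 of [L]_C.

(1, -2, 2)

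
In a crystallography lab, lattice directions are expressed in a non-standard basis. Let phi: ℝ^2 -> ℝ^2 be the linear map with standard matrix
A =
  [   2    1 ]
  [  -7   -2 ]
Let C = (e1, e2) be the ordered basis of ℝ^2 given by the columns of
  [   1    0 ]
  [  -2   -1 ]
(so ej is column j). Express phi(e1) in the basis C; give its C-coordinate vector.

Column 1 of [phi]_C is the C-coordinate vector of phi(e1).
In standard coordinates phi(e1) = A e1 = (0, -3).
Converting to C: (0, -3) = 0·e1 + 3e2, so the coordinate vector is (0, 3).

(0, 3)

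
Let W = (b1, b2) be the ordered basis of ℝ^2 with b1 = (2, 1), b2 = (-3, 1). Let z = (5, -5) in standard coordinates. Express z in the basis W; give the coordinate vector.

[z]_W is the unique c with M c = z, where M has columns b1, b2.
System: 2c_1 - 3c_2 = 5, c_1 + c_2 = -5; solving gives c_1 = -2, c_2 = -3.
Check: -2b1 - 3b2 = (5, -5).

(-2, -3)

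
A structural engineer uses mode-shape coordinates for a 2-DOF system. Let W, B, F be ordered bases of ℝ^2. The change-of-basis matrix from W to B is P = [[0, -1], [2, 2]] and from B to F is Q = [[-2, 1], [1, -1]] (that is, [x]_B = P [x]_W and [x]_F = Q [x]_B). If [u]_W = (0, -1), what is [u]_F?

(-4, 3)

Apply P to get B-coordinates (1, -2), then Q to get F-coordinates.
The result is [u]_F = (-4, 3).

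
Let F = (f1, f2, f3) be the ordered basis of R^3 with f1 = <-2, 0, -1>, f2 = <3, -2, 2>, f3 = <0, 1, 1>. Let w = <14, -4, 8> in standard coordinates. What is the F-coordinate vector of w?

<-4, 2, 0>

Write w = c_1 f1 + ... + c_3 f3 and solve for the c_i.
Row-reducing the augmented matrix [M | w] gives c = (-4, 2, 0).
Check: -4f1 + 2f2 + 0·f3 = <14, -4, 8>.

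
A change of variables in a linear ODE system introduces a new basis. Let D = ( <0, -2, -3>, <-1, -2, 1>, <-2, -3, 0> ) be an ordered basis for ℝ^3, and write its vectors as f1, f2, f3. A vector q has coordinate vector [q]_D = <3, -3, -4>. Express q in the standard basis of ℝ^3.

<11, 12, -12>

q = M [q]_D, where M has columns f1, ..., f3.
Carrying out the matrix-vector product, q = <11, 12, -12>.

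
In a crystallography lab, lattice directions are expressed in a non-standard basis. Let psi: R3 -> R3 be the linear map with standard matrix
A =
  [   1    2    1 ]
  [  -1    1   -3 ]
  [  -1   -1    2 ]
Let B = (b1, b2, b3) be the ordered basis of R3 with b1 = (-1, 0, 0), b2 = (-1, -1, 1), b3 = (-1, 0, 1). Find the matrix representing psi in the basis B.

Let P have columns b1, ..., b3. Then [psi]_B = P^(-1) A P.
Here det P = 1, so P^(-1) is integer; computing A P first and then P^(-1)(A P) gives [[0, -2, -3], [-1, 3, 2], [2, 1, 1]].

[[0, -2, -3], [-1, 3, 2], [2, 1, 1]]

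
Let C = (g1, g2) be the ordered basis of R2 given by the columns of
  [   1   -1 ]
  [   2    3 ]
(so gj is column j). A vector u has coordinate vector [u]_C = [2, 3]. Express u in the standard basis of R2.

[-1, 13]

By definition u = 2g1 + 3g2.
Summing componentwise gives [-1, 13].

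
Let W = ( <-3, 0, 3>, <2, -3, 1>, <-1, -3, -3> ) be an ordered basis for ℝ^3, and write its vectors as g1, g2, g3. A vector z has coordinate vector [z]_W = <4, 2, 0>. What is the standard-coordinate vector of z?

z = M [z]_W, where M has columns g1, ..., g3.
Carrying out the matrix-vector product, z = <-8, -6, 14>.

<-8, -6, 14>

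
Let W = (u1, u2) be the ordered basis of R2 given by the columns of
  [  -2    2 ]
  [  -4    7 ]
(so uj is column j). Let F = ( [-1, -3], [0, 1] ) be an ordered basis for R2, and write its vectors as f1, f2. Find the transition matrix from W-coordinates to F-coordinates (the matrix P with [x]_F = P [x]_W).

[[2, -2], [2, 1]]

Column j of P is [uj]_F, since P maps W-coordinates to F-coordinates.
Expressing u1 in F: u1 = 2f1 + 2f2, so column 1 of P is [2, 2].
Doing the same for each uj gives P = [[2, -2], [2, 1]].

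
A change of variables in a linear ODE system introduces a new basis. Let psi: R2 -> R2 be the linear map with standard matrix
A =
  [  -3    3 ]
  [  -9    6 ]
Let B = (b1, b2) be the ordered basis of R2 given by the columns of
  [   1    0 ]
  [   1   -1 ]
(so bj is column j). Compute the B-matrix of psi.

Let P have columns b1, b2. Then [psi]_B = P^(-1) A P.
Here det P = -1, so P^(-1) is integer; computing A P first and then P^(-1)(A P) gives [[0, -3], [3, 3]].

[[0, -3], [3, 3]]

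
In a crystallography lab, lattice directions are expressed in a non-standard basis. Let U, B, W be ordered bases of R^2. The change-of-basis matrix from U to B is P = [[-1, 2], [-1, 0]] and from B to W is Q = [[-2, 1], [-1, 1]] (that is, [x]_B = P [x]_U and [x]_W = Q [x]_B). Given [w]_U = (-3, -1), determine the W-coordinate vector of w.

(1, 2)

Composing the changes, [w]_W = Q P [w]_U.
Q P = [[1, -4], [0, -2]]; applying this to (-3, -1) gives (1, 2).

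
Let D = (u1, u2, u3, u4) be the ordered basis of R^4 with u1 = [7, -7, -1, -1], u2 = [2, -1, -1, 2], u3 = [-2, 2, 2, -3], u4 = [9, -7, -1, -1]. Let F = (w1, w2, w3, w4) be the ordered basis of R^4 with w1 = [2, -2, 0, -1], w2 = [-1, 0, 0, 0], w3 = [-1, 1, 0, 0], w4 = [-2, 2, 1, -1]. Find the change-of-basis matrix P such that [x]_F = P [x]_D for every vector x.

Let M have columns uj and N have columns wj. Then for every x, N [x]_F = x = M [x]_D, so P = N^(-1) M.
Since det N = -1, N^(-1) has integer entries; multiplying gives P = [[2, -1, 1, 2], [0, -1, 0, -2], [-1, -1, 0, -1], [-1, -1, 2, -1]].

[[2, -1, 1, 2], [0, -1, 0, -2], [-1, -1, 0, -1], [-1, -1, 2, -1]]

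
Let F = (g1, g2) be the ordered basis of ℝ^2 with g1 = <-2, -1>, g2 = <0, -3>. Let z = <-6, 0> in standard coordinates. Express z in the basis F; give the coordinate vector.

We seek scalars with c_1 g1 + c_2 g2 = z; equivalently solve M c = z where the columns of M are g1, g2.
System: -2c_1 + 0c_2 = -6, -c_1 - 3c_2 = 0; solving gives c_1 = 3, c_2 = -1.
Check: 3g1 - g2 = <-6, 0>.

<3, -1>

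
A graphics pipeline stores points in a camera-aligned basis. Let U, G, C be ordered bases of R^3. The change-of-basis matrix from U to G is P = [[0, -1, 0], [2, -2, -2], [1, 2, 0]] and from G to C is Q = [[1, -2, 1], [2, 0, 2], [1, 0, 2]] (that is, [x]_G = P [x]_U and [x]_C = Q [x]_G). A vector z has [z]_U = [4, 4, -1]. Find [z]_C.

Composing the changes, [z]_C = Q P [z]_U.
Q P = [[-3, 5, 4], [2, 2, 0], [2, 3, 0]]; applying this to [4, 4, -1] gives [4, 16, 20].

[4, 16, 20]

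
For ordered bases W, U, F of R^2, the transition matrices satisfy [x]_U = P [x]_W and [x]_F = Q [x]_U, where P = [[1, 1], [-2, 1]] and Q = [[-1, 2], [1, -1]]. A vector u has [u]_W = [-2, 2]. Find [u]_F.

[12, -6]

Apply P to get U-coordinates [0, 6], then Q to get F-coordinates.
The result is [u]_F = [12, -6].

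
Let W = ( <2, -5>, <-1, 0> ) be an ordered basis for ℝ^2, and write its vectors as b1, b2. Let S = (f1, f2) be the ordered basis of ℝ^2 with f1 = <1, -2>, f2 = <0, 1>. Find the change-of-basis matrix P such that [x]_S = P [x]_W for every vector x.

[[2, -1], [-1, -2]]

Take x = bj: its W-coordinates are the j-th standard unit vector, so P e_j — column j of P — equals [bj]_S.
b1 = 2f1 - f2, giving column 1 = <2, -1>; repeating for each j gives P = [[2, -1], [-1, -2]].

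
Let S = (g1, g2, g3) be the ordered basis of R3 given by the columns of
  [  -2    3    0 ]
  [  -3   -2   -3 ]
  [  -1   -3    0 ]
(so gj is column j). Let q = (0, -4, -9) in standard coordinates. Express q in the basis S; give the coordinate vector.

We seek scalars with c_1 g1 + ... + c_3 g3 = q; equivalently solve M c = q where the columns of M are g1, ..., g3.
Row-reducing the augmented matrix [M | q] gives c = (3, 2, -3).
Check: 3g1 + 2g2 - 3g3 = (0, -4, -9).

(3, 2, -3)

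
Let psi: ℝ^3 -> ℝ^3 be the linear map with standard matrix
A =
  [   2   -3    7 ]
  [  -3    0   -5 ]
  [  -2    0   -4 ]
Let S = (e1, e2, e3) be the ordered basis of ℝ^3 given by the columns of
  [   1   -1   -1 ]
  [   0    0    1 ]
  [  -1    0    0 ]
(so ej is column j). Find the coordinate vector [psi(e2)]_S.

Compute psi(e2) = A e2 = (-2, 3, 2) in standard coordinates.
Then write this in S-coordinates: solve for y in y_1 e1 + ... + y_3 e3 = (-2, 3, 2).
This gives y = (-2, -3, 3), which is column 2 of [psi]_S.

(-2, -3, 3)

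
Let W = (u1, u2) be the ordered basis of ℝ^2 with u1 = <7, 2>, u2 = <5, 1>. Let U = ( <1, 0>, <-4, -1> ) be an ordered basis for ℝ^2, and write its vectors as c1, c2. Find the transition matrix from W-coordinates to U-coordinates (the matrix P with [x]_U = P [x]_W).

Column j of P is [uj]_U, since P maps W-coordinates to U-coordinates.
Expressing u1 in U: u1 = -c1 - 2c2, so column 1 of P is <-1, -2>.
Doing the same for each uj gives P = [[-1, 1], [-2, -1]].

[[-1, 1], [-2, -1]]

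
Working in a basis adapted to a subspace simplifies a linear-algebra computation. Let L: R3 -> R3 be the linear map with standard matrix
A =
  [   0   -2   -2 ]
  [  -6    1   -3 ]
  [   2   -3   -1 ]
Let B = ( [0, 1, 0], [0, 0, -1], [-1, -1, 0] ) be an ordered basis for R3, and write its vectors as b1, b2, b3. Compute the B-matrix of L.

[[3, 1, 3], [3, -1, -1], [2, -2, -2]]

The j-th column of [L]_B is [L(bj)]_B.
L(b1) = A b1 = [-2, 1, -3] = 3b1 + 3b2 + 2b3, so column 1 is [3, 3, 2].
Repeating for b2, b3 and assembling the columns gives [[3, 1, 3], [3, -1, -1], [2, -2, -2]].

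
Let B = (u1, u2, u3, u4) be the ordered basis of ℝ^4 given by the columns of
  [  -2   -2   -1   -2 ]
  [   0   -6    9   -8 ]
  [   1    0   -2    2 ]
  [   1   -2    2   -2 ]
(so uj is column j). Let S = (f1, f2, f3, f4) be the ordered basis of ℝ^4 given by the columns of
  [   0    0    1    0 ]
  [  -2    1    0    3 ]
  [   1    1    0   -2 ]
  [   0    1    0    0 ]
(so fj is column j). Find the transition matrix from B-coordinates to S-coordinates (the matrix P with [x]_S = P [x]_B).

Take x = uj: its B-coordinates are the j-th standard unit vector, so P e_j — column j of P — equals [uj]_S.
u1 = 2f1 + f2 - 2f3 + f4, giving column 1 = <2, 1, -2, 1>; repeating for each j gives P = [[2, 2, -2, 0], [1, -2, 2, -2], [-2, -2, -1, -2], [1, 0, 1, -2]].

[[2, 2, -2, 0], [1, -2, 2, -2], [-2, -2, -1, -2], [1, 0, 1, -2]]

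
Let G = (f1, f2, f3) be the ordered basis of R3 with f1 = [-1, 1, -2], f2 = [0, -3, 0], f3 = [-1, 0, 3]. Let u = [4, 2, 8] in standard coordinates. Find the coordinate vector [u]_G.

[-4, -2, 0]

We seek scalars with c_1 f1 + ... + c_3 f3 = u; equivalently solve M c = u where the columns of M are f1, ..., f3.
Gaussian elimination on [M | u] yields c = (-4, -2, 0).
Check: -4f1 - 2f2 + 0·f3 = [4, 2, 8].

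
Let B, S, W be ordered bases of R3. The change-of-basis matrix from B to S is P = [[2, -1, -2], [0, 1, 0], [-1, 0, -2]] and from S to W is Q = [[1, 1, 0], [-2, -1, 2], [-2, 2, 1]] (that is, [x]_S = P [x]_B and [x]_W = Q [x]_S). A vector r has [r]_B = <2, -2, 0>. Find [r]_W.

<4, -14, -18>

First [r]_S = P [r]_B = <6, -2, -2>.
Then [r]_W = Q [r]_S = <4, -14, -18>.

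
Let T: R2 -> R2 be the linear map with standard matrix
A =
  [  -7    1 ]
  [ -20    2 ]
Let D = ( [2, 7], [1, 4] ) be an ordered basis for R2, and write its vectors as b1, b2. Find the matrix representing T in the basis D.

[[-2, 0], [-3, -3]]

Let P have columns b1, b2. Then [T]_D = P^(-1) A P.
Here det P = 1, so P^(-1) is integer; computing A P first and then P^(-1)(A P) gives [[-2, 0], [-3, -3]].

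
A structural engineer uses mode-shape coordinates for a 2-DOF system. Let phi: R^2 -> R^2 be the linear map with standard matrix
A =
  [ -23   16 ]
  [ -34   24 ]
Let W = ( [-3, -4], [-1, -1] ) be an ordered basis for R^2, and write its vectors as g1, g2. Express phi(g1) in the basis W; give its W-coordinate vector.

[-1, -2]

Column 1 of [phi]_W is the W-coordinate vector of phi(g1).
In standard coordinates phi(g1) = A g1 = [5, 6].
Converting to W: [5, 6] = -g1 - 2g2, so the coordinate vector is [-1, -2].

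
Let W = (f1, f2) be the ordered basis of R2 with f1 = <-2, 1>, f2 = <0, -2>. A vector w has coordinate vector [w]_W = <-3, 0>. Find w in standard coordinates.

The coordinates say w = -3f1 + 0·f2; adding the scaled basis vectors gives <6, -3>.

<6, -3>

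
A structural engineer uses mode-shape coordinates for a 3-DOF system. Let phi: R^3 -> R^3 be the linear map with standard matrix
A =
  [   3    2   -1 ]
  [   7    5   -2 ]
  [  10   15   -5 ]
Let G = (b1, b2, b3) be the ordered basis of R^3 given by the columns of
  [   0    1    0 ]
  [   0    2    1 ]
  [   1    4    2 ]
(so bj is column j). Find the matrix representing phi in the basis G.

The j-th column of [phi]_G is [phi(bj)]_G.
phi(b1) = A b1 = (-1, -2, -5) = -b1 - b2 + 0·b3, so column 1 is (-1, -1, 0).
Repeating for b2, b3 and assembling the columns gives [[-1, 2, 3], [-1, 3, 0], [0, 3, 1]].

[[-1, 2, 3], [-1, 3, 0], [0, 3, 1]]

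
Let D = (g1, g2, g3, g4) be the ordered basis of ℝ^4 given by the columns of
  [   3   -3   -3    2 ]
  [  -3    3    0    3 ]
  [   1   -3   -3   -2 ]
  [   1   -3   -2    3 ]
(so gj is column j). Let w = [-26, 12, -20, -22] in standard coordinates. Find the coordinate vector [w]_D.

[w]_D is the unique c with M c = w, where M has columns g1, ..., g4.
Solving this 4x4 system gives c = (-1, 4, 3, -1).
Check: -g1 + 4g2 + 3g3 - g4 = [-26, 12, -20, -22].

[-1, 4, 3, -1]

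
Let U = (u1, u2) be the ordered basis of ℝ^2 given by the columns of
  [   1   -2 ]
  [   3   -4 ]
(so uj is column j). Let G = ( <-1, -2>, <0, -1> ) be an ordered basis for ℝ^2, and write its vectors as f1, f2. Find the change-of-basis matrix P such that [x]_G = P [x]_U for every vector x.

Column j of P is [uj]_G, since P maps U-coordinates to G-coordinates.
Expressing u1 in G: u1 = -f1 - f2, so column 1 of P is <-1, -1>.
Doing the same for each uj gives P = [[-1, 2], [-1, 0]].

[[-1, 2], [-1, 0]]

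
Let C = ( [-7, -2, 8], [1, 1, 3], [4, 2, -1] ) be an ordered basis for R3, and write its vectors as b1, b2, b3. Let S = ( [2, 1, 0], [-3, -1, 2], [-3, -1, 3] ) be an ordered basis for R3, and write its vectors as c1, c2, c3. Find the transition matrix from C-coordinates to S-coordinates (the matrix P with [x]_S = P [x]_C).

[[1, 2, 2], [1, 0, 1], [2, 1, -1]]

Let M have columns bj and N have columns cj. Then for every x, N [x]_S = x = M [x]_C, so P = N^(-1) M.
Since det N = 1, N^(-1) has integer entries; multiplying gives P = [[1, 2, 2], [1, 0, 1], [2, 1, -1]].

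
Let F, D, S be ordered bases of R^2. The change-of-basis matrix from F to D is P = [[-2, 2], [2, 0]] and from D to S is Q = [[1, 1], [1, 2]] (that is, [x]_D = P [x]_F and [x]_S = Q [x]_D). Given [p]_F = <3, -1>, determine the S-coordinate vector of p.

Apply P to get D-coordinates <-8, 6>, then Q to get S-coordinates.
The result is [p]_S = <-2, 4>.

<-2, 4>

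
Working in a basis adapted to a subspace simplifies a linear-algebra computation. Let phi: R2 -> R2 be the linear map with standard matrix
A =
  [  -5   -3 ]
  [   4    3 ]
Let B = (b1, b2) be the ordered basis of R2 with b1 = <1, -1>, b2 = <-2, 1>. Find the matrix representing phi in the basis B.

[[0, 3], [1, -2]]

The j-th column of [phi]_B is [phi(bj)]_B.
phi(b1) = A b1 = <-2, 1> = 0·b1 + b2, so column 1 is <0, 1>.
Repeating for b2 and assembling the columns gives [[0, 3], [1, -2]].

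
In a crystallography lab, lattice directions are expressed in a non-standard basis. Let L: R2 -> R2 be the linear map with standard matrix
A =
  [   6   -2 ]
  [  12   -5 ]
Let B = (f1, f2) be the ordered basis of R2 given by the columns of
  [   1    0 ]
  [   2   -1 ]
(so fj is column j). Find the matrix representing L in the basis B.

[[2, 2], [2, -1]]

The j-th column of [L]_B is [L(fj)]_B.
L(f1) = A f1 = <2, 2> = 2f1 + 2f2, so column 1 is <2, 2>.
Repeating for f2 and assembling the columns gives [[2, 2], [2, -1]].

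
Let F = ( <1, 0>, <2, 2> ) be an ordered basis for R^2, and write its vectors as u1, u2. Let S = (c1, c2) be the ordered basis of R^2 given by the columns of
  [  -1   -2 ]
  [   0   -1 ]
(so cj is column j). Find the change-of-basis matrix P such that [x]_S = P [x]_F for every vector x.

Let M have columns uj and N have columns cj. Then for every x, N [x]_S = x = M [x]_F, so P = N^(-1) M.
Since det N = 1, N^(-1) has integer entries; multiplying gives P = [[-1, 2], [0, -2]].

[[-1, 2], [0, -2]]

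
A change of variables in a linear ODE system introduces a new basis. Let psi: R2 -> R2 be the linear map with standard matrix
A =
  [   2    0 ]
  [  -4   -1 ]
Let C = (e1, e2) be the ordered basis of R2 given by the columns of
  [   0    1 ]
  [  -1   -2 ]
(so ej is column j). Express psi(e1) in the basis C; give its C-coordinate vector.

Column 1 of [psi]_C is the C-coordinate vector of psi(e1).
In standard coordinates psi(e1) = A e1 = (0, 1).
Converting to C: (0, 1) = -e1 + 0·e2, so the coordinate vector is (-1, 0).

(-1, 0)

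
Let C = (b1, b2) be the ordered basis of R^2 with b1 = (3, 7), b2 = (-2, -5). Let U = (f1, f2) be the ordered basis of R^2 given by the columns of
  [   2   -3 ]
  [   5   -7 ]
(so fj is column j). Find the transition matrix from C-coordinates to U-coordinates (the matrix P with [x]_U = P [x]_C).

Let M have columns bj and N have columns fj. Then for every x, N [x]_U = x = M [x]_C, so P = N^(-1) M.
Since det N = 1, N^(-1) has integer entries; multiplying gives P = [[0, -1], [-1, 0]].

[[0, -1], [-1, 0]]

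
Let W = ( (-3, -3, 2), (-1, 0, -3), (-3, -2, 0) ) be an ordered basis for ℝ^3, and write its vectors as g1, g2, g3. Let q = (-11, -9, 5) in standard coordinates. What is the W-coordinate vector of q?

(1, -1, 3)

Write q = c_1 g1 + ... + c_3 g3 and solve for the c_i.
Solving this 3x3 system gives c = (1, -1, 3).
Check: g1 - g2 + 3g3 = (-11, -9, 5).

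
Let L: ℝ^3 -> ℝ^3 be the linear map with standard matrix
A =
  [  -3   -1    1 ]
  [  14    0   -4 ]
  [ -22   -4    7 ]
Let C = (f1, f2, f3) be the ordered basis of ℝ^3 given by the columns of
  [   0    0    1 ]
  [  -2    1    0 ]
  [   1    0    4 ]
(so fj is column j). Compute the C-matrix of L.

[[3, 0, 2], [2, 0, 2], [3, -1, 1]]

Let P have columns f1, ..., f3. Then [L]_C = P^(-1) A P.
Here det P = -1, so P^(-1) is integer; computing A P first and then P^(-1)(A P) gives [[3, 0, 2], [2, 0, 2], [3, -1, 1]].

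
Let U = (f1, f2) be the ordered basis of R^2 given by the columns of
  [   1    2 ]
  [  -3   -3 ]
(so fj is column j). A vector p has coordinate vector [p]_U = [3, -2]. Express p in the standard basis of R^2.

[-1, -3]

By definition p = 3f1 - 2f2.
Summing componentwise gives [-1, -3].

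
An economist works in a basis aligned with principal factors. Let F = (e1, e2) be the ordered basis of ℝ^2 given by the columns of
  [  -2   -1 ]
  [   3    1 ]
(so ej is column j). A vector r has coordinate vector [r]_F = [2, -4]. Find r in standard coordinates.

By definition r = 2e1 - 4e2.
Summing componentwise gives [0, 2].

[0, 2]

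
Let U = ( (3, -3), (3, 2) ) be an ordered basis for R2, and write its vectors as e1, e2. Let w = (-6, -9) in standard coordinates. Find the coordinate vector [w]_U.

(1, -3)

Write w = c_1 e1 + c_2 e2 and solve for the c_i.
System: 3c_1 + 3c_2 = -6, -3c_1 + 2c_2 = -9; solving gives c_1 = 1, c_2 = -3.
Check: e1 - 3e2 = (-6, -9).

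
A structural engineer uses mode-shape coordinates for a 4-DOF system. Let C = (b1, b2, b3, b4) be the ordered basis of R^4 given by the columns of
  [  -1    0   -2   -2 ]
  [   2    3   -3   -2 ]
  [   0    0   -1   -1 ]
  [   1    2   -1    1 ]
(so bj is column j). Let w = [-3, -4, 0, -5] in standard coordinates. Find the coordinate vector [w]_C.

[w]_C is the unique c with M c = w, where M has columns b1, ..., b4.
Gaussian elimination on [M | w] yields c = (3, -3, 1, -1).
Check: 3b1 - 3b2 + b3 - b4 = [-3, -4, 0, -5].

[3, -3, 1, -1]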